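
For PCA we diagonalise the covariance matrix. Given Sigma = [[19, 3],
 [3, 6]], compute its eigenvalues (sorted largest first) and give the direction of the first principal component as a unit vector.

Step 1 — characteristic polynomial of 2×2 Sigma:
  det(Sigma - λI) = λ² - trace · λ + det = 0.
  trace = 19 + 6 = 25, det = 19·6 - (3)² = 105.
Step 2 — discriminant:
  Δ = trace² - 4·det = 625 - 420 = 205.
Step 3 — eigenvalues:
  λ = (trace ± √Δ)/2 = (25 ± 14.3178)/2,
  λ_1 = 19.6589,  λ_2 = 5.3411.

Step 4 — unit eigenvector for λ_1: solve (Sigma - λ_1 I)v = 0. First row:
  (19 - 19.6589)·v_x + (3)·v_y = 0, i.e. (-0.6589)·v_x + (3)·v_y = 0,
  so v ∝ (b, λ_1 - a) = (3, 0.6589) = u.
  ||u|| = √((3)² + (0.6589)²) = √(9.4342) ≈ 3.0715,
  v_1 = u/||u|| ≈ (0.9767, 0.2145) (||v_1|| = 1).

λ_1 = 19.6589,  λ_2 = 5.3411;  v_1 ≈ (0.9767, 0.2145)


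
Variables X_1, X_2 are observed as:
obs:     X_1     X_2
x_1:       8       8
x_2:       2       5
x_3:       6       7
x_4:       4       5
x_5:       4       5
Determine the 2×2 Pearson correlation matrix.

Step 1 — column means:
  mean(X_1) = (8 + 2 + 6 + 4 + 4) / 5 = 24/5 = 4.8
  mean(X_2) = (8 + 5 + 7 + 5 + 5) / 5 = 30/5 = 6

Step 2 — sample variances and covariances s[i,j] = (1/(n-1)) · Σ_k (x_{k,i} - mean_i) · (x_{k,j} - mean_j), with n-1 = 4:
  s[X_1,X_1] = ((3.2)·(3.2) + (-2.8)·(-2.8) + (1.2)·(1.2) + (-0.8)·(-0.8) + (-0.8)·(-0.8)) / 4 = 20.8/4 = 5.2
  s[X_1,X_2] = ((3.2)·(2) + (-2.8)·(-1) + (1.2)·(1) + (-0.8)·(-1) + (-0.8)·(-1)) / 4 = 12/4 = 3
  s[X_2,X_2] = ((2)·(2) + (-1)·(-1) + (1)·(1) + (-1)·(-1) + (-1)·(-1)) / 4 = 8/4 = 2
  Sample standard deviations s_i = √(s[i,i]):
  s(X_1) = √(5.2) = 2.2804
  s(X_2) = √(2) = 1.4142

Step 3 — r_{ij} = s_{ij} / (s_i · s_j):
  r[X_1,X_1] = 1 (diagonal).
  r[X_1,X_2] = 3 / (2.2804 · 1.4142) = 3 / 3.2249 = 0.9303
  r[X_2,X_2] = 1 (diagonal).

R is symmetric with unit diagonal. Assembling:

R = [[1, 0.9303],
 [0.9303, 1]]


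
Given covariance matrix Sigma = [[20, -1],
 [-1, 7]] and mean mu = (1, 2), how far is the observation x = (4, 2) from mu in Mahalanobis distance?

Step 1 — centre the observation: (x - mu) = (3, 0).

Step 2 — invert Sigma. det(Sigma) = 20·7 - (-1)² = 139.
  Sigma^{-1} = (1/det) · [[d, -b], [-b, a]] = [[0.0504, 0.0072],
 [0.0072, 0.1439]].

Step 3 — form the quadratic (x - mu)^T · Sigma^{-1} · (x - mu):
  Sigma^{-1} · (x - mu) = (0.1511, 0.0216).
  (x - mu)^T · [Sigma^{-1} · (x - mu)] = (3)·(0.1511) + (0)·(0.0216) = 0.4532.

Step 4 — take square root: d = √(0.4532) ≈ 0.6732.

d(x, mu) = √(0.4532) ≈ 0.6732


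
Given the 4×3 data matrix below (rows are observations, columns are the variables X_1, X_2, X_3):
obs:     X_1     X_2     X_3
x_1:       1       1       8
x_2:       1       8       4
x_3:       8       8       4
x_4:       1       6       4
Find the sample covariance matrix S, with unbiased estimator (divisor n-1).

Step 1 — column means:
  mean(X_1) = (1 + 1 + 8 + 1) / 4 = 11/4 = 2.75
  mean(X_2) = (1 + 8 + 8 + 6) / 4 = 23/4 = 5.75
  mean(X_3) = (8 + 4 + 4 + 4) / 4 = 20/4 = 5

Step 2 — sample covariance S[i,j] = (1/(n-1)) · Σ_k (x_{k,i} - mean_i) · (x_{k,j} - mean_j), with n-1 = 3.
  S[X_1,X_1] = ((-1.75)·(-1.75) + (-1.75)·(-1.75) + (5.25)·(5.25) + (-1.75)·(-1.75)) / 3 = 36.75/3 = 12.25
  S[X_1,X_2] = ((-1.75)·(-4.75) + (-1.75)·(2.25) + (5.25)·(2.25) + (-1.75)·(0.25)) / 3 = 15.75/3 = 5.25
  S[X_1,X_3] = ((-1.75)·(3) + (-1.75)·(-1) + (5.25)·(-1) + (-1.75)·(-1)) / 3 = -7/3 = -2.3333
  S[X_2,X_2] = ((-4.75)·(-4.75) + (2.25)·(2.25) + (2.25)·(2.25) + (0.25)·(0.25)) / 3 = 32.75/3 = 10.9167
  S[X_2,X_3] = ((-4.75)·(3) + (2.25)·(-1) + (2.25)·(-1) + (0.25)·(-1)) / 3 = -19/3 = -6.3333
  S[X_3,X_3] = ((3)·(3) + (-1)·(-1) + (-1)·(-1) + (-1)·(-1)) / 3 = 12/3 = 4

S is symmetric (S[j,i] = S[i,j]). Assembling:

S = [[12.25, 5.25, -2.3333],
 [5.25, 10.9167, -6.3333],
 [-2.3333, -6.3333, 4]]


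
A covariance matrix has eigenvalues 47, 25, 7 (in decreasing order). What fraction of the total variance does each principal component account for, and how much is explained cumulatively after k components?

Step 1 — total variance = trace(Sigma) = Σ λ_i = 47 + 25 + 7 = 79.

Step 2 — fraction explained by component i = λ_i / Σ λ:
  PC1: 47/79 = 0.5949
  PC2: 25/79 = 0.3165
  PC3: 7/79 = 0.0886

Step 3 — cumulative fraction after k components = (λ_1 + ... + λ_k) / Σ λ:
  k = 1: 47/79 = 0.5949
  k = 2: (47 + 25)/79 = 72/79 = 0.9114
  k = 3: (47 + 25 + 7)/79 = 79/79 = 1

Summary (fraction, with percent):

explained: PC1 0.5949 (59.49%), PC2 0.3165 (31.65%), PC3 0.0886 (8.86%);  cumulative: 0.5949, 0.9114, 1


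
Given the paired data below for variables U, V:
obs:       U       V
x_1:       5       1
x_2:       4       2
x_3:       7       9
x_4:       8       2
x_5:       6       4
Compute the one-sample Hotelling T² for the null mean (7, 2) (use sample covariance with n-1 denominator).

Step 1 — sample mean vector:
  mean(U) = (5 + 4 + 7 + 8 + 6) / 5 = 30/5 = 6
  mean(V) = (1 + 2 + 9 + 2 + 4) / 5 = 18/5 = 3.6
  x̄ = (6, 3.6),  deviation x̄ - mu_0 = (6, 3.6) - (7, 2) = (-1, 1.6).

Step 2 — sample covariance matrix, S[i,j] = (1/(n-1)) · Σ_k (x_{k,i} - mean_i) · (x_{k,j} - mean_j), divisor n-1 = 4:
  S[U,U] = ((-1)·(-1) + (-2)·(-2) + (1)·(1) + (2)·(2) + (0)·(0)) / 4 = 10/4 = 2.5
  S[U,V] = ((-1)·(-2.6) + (-2)·(-1.6) + (1)·(5.4) + (2)·(-1.6) + (0)·(0.4)) / 4 = 8/4 = 2
  S[V,V] = ((-2.6)·(-2.6) + (-1.6)·(-1.6) + (5.4)·(5.4) + (-1.6)·(-1.6) + (0.4)·(0.4)) / 4 = 41.2/4 = 10.3
  S = [[2.5, 2],
 [2, 10.3]].

Step 3 — invert S. det(S) = 2.5·10.3 - (2)² = 21.75.
  S^{-1} = (1/det) · [[d, -b], [-b, a]] = [[0.4736, -0.092],
 [-0.092, 0.1149]].

Step 4 — quadratic form (x̄ - mu_0)^T · S^{-1} · (x̄ - mu_0):
  S^{-1} · (x̄ - mu_0) = (-0.6207, 0.2759),
  (x̄ - mu_0)^T · [...] = (-1)·(-0.6207) + (1.6)·(0.2759) = 1.0621.

Step 5 — scale by n: T² = 5 · 1.0621 = 5.3103.

T² ≈ 5.3103


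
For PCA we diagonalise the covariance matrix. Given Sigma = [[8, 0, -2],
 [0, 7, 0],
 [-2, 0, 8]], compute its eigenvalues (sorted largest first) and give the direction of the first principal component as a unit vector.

Step 1 — characteristic polynomial p(λ) = det(λI - Sigma) = λ³ - tr·λ² + c_1·λ - det, where tr = trace, c_1 = sum of the principal 2×2 minors, det = det(Sigma):
  tr = 8 + 7 + 8 = 23,
  c_1 = (8·7 - (0)²) + (8·8 - (-2)²) + (7·8 - (0)²) = 56 + 60 + 56 = 172,
  det = 8·(7·8 - (0)²) - (0)·((0)·8 - (0)·(-2)) + (-2)·((0)·(0) - 7·(-2)) = 8·(56) - (0)·(0) + (-2)·(14) = 420.
  So p(λ) = λ³ - 23λ² + 172λ - 420.
Step 2 — look for an integer root (rational root theorem: any rational root is an integer divisor of 420). Testing λ = 6:
  p(6) = 216 - 828 + 1032 - 420 = 0  ✓
  Dividing out (λ - 6): p(λ) = (λ - 6)(λ² - 17λ + 70).
Step 3 — remaining eigenvalues from the quadratic λ² - 17λ + 70 = 0:
  Δ = 17² - 4·70 = 289 - 280 = 9,  λ = (17 ± √9)/2 = (17 ± 3)/2 = 10 or 7.
  Sorted: λ_1 = 10,  λ_2 = 7,  λ_3 = 6  (check: sum = 23 = tr ✓).

Step 4 — unit eigenvector for λ_1 = 10: v spans the null space of (Sigma - λ_1 I), whose rows are
  r_1 = (-2, 0, -2),  r_2 = (0, -3, 0),  r_3 = (-2, 0, -2).
  v is orthogonal to every row, so take v ∝ r_1 × r_2 = ((0)·(0) - (-2)·(-3), (-2)·(0) - (-2)·(0), (-2)·(-3) - (0)·(0)) = (-6, 0, 6).
  Rescale (divide by 6; multiply by -1 so the first nonzero entry is positive): u = (1, 0, -1).
  ||u|| = √((1)² + (0)² + (-1)²) = √(2) ≈ 1.4142,  v_1 = u/||u|| ≈ (0.7071, 0, -0.7071) (||v_1|| = 1).

λ_1 = 10,  λ_2 = 7,  λ_3 = 6;  v_1 ≈ (0.7071, 0, -0.7071)


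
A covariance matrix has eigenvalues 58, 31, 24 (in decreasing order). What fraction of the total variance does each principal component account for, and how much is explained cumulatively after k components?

Step 1 — total variance = trace(Sigma) = Σ λ_i = 58 + 31 + 24 = 113.

Step 2 — fraction explained by component i = λ_i / Σ λ:
  PC1: 58/113 = 0.5133
  PC2: 31/113 = 0.2743
  PC3: 24/113 = 0.2124

Step 3 — cumulative fraction after k components = (λ_1 + ... + λ_k) / Σ λ:
  k = 1: 58/113 = 0.5133
  k = 2: (58 + 31)/113 = 89/113 = 0.7876
  k = 3: (58 + 31 + 24)/113 = 113/113 = 1

Summary (fraction, with percent):

explained: PC1 0.5133 (51.33%), PC2 0.2743 (27.43%), PC3 0.2124 (21.24%);  cumulative: 0.5133, 0.7876, 1


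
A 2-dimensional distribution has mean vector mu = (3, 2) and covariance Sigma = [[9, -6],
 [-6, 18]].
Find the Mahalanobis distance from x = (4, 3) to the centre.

Step 1 — centre the observation: (x - mu) = (1, 1).

Step 2 — invert Sigma. det(Sigma) = 9·18 - (-6)² = 126.
  Sigma^{-1} = (1/det) · [[d, -b], [-b, a]] = [[0.1429, 0.0476],
 [0.0476, 0.0714]].

Step 3 — form the quadratic (x - mu)^T · Sigma^{-1} · (x - mu):
  Sigma^{-1} · (x - mu) = (0.1905, 0.119).
  (x - mu)^T · [Sigma^{-1} · (x - mu)] = (1)·(0.1905) + (1)·(0.119) = 0.3095.

Step 4 — take square root: d = √(0.3095) ≈ 0.5563.

d(x, mu) = √(0.3095) ≈ 0.5563


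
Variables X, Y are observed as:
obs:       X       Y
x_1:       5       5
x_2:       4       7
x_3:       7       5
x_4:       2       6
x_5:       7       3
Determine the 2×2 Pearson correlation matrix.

Step 1 — column means:
  mean(X) = (5 + 4 + 7 + 2 + 7) / 5 = 25/5 = 5
  mean(Y) = (5 + 7 + 5 + 6 + 3) / 5 = 26/5 = 5.2

Step 2 — sample variances and covariances s[i,j] = (1/(n-1)) · Σ_k (x_{k,i} - mean_i) · (x_{k,j} - mean_j), with n-1 = 4:
  s[X,X] = ((0)·(0) + (-1)·(-1) + (2)·(2) + (-3)·(-3) + (2)·(2)) / 4 = 18/4 = 4.5
  s[X,Y] = ((0)·(-0.2) + (-1)·(1.8) + (2)·(-0.2) + (-3)·(0.8) + (2)·(-2.2)) / 4 = -9/4 = -2.25
  s[Y,Y] = ((-0.2)·(-0.2) + (1.8)·(1.8) + (-0.2)·(-0.2) + (0.8)·(0.8) + (-2.2)·(-2.2)) / 4 = 8.8/4 = 2.2
  Sample standard deviations s_i = √(s[i,i]):
  s(X) = √(4.5) = 2.1213
  s(Y) = √(2.2) = 1.4832

Step 3 — r_{ij} = s_{ij} / (s_i · s_j):
  r[X,X] = 1 (diagonal).
  r[X,Y] = -2.25 / (2.1213 · 1.4832) = -2.25 / 3.1464 = -0.7151
  r[Y,Y] = 1 (diagonal).

R is symmetric with unit diagonal. Assembling:

R = [[1, -0.7151],
 [-0.7151, 1]]


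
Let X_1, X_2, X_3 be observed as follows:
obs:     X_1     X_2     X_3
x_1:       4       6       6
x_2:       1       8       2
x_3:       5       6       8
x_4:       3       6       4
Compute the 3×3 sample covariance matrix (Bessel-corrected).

Step 1 — column means:
  mean(X_1) = (4 + 1 + 5 + 3) / 4 = 13/4 = 3.25
  mean(X_2) = (6 + 8 + 6 + 6) / 4 = 26/4 = 6.5
  mean(X_3) = (6 + 2 + 8 + 4) / 4 = 20/4 = 5

Step 2 — sample covariance S[i,j] = (1/(n-1)) · Σ_k (x_{k,i} - mean_i) · (x_{k,j} - mean_j), with n-1 = 3.
  S[X_1,X_1] = ((0.75)·(0.75) + (-2.25)·(-2.25) + (1.75)·(1.75) + (-0.25)·(-0.25)) / 3 = 8.75/3 = 2.9167
  S[X_1,X_2] = ((0.75)·(-0.5) + (-2.25)·(1.5) + (1.75)·(-0.5) + (-0.25)·(-0.5)) / 3 = -4.5/3 = -1.5
  S[X_1,X_3] = ((0.75)·(1) + (-2.25)·(-3) + (1.75)·(3) + (-0.25)·(-1)) / 3 = 13/3 = 4.3333
  S[X_2,X_2] = ((-0.5)·(-0.5) + (1.5)·(1.5) + (-0.5)·(-0.5) + (-0.5)·(-0.5)) / 3 = 3/3 = 1
  S[X_2,X_3] = ((-0.5)·(1) + (1.5)·(-3) + (-0.5)·(3) + (-0.5)·(-1)) / 3 = -6/3 = -2
  S[X_3,X_3] = ((1)·(1) + (-3)·(-3) + (3)·(3) + (-1)·(-1)) / 3 = 20/3 = 6.6667

S is symmetric (S[j,i] = S[i,j]). Assembling:

S = [[2.9167, -1.5, 4.3333],
 [-1.5, 1, -2],
 [4.3333, -2, 6.6667]]


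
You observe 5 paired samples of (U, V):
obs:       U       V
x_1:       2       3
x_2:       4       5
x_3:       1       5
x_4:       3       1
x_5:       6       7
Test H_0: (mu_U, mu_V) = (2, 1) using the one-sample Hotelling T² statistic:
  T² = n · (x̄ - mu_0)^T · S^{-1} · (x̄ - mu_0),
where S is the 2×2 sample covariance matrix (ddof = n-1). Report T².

Step 1 — sample mean vector:
  mean(U) = (2 + 4 + 1 + 3 + 6) / 5 = 16/5 = 3.2
  mean(V) = (3 + 5 + 5 + 1 + 7) / 5 = 21/5 = 4.2
  x̄ = (3.2, 4.2),  deviation x̄ - mu_0 = (3.2, 4.2) - (2, 1) = (1.2, 3.2).

Step 2 — sample covariance matrix, S[i,j] = (1/(n-1)) · Σ_k (x_{k,i} - mean_i) · (x_{k,j} - mean_j), divisor n-1 = 4:
  S[U,U] = ((-1.2)·(-1.2) + (0.8)·(0.8) + (-2.2)·(-2.2) + (-0.2)·(-0.2) + (2.8)·(2.8)) / 4 = 14.8/4 = 3.7
  S[U,V] = ((-1.2)·(-1.2) + (0.8)·(0.8) + (-2.2)·(0.8) + (-0.2)·(-3.2) + (2.8)·(2.8)) / 4 = 8.8/4 = 2.2
  S[V,V] = ((-1.2)·(-1.2) + (0.8)·(0.8) + (0.8)·(0.8) + (-3.2)·(-3.2) + (2.8)·(2.8)) / 4 = 20.8/4 = 5.2
  S = [[3.7, 2.2],
 [2.2, 5.2]].

Step 3 — invert S. det(S) = 3.7·5.2 - (2.2)² = 14.4.
  S^{-1} = (1/det) · [[d, -b], [-b, a]] = [[0.3611, -0.1528],
 [-0.1528, 0.2569]].

Step 4 — quadratic form (x̄ - mu_0)^T · S^{-1} · (x̄ - mu_0):
  S^{-1} · (x̄ - mu_0) = (-0.0556, 0.6389),
  (x̄ - mu_0)^T · [...] = (1.2)·(-0.0556) + (3.2)·(0.6389) = 1.9778.

Step 5 — scale by n: T² = 5 · 1.9778 = 9.8889.

T² ≈ 9.8889


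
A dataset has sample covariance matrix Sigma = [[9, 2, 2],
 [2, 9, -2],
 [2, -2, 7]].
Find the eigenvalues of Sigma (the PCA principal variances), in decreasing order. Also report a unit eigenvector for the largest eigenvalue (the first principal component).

Step 1 — characteristic polynomial p(λ) = det(λI - Sigma) = λ³ - tr·λ² + c_1·λ - det, where tr = trace, c_1 = sum of the principal 2×2 minors, det = det(Sigma):
  tr = 9 + 9 + 7 = 25,
  c_1 = (9·9 - (2)²) + (9·7 - (2)²) + (9·7 - (-2)²) = 77 + 59 + 59 = 195,
  det = 9·(9·7 - (-2)²) - (2)·((2)·7 - (-2)·(2)) + (2)·((2)·(-2) - 9·(2)) = 9·(59) - (2)·(18) + (2)·(-22) = 451.
  So p(λ) = λ³ - 25λ² + 195λ - 451.
Step 2 — look for an integer root (rational root theorem: any rational root is an integer divisor of 451). Testing λ = 11:
  p(11) = 1331 - 3025 + 2145 - 451 = 0  ✓
  Dividing out (λ - 11): p(λ) = (λ - 11)(λ² - 14λ + 41).
Step 3 — remaining eigenvalues from the quadratic λ² - 14λ + 41 = 0:
  Δ = 14² - 4·41 = 196 - 164 = 32,  λ = (14 ± √32)/2 = (14 ± 5.6569)/2 ≈ 9.8284 or 4.1716.
  Sorted: λ_1 = 11,  λ_2 = 9.8284,  λ_3 = 4.1716  (check: sum = 25 = tr ✓).

Step 4 — unit eigenvector for λ_1 = 11: v spans the null space of (Sigma - λ_1 I), whose rows are
  r_1 = (-2, 2, 2),  r_2 = (2, -2, -2),  r_3 = (2, -2, -4).
  v is orthogonal to every row, so take v ∝ r_1 × r_3 = ((2)·(-4) - (2)·(-2), (2)·(2) - (-2)·(-4), (-2)·(-2) - (2)·(2)) = (-4, -4, 0).
  Rescale (divide by 4; multiply by -1 so the first nonzero entry is positive): u = (1, 1, 0).
  ||u|| = √((1)² + (1)² + (0)²) = √(2) ≈ 1.4142,  v_1 = u/||u|| ≈ (0.7071, 0.7071, 0) (||v_1|| = 1).

λ_1 = 11,  λ_2 = 9.8284,  λ_3 = 4.1716;  v_1 ≈ (0.7071, 0.7071, 0)


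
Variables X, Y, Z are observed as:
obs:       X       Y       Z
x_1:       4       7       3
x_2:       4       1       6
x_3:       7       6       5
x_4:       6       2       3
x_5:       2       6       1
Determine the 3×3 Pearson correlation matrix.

Step 1 — column means:
  mean(X) = (4 + 4 + 7 + 6 + 2) / 5 = 23/5 = 4.6
  mean(Y) = (7 + 1 + 6 + 2 + 6) / 5 = 22/5 = 4.4
  mean(Z) = (3 + 6 + 5 + 3 + 1) / 5 = 18/5 = 3.6

Step 2 — sample variances and covariances s[i,j] = (1/(n-1)) · Σ_k (x_{k,i} - mean_i) · (x_{k,j} - mean_j), with n-1 = 4:
  s[X,X] = ((-0.6)·(-0.6) + (-0.6)·(-0.6) + (2.4)·(2.4) + (1.4)·(1.4) + (-2.6)·(-2.6)) / 4 = 15.2/4 = 3.8
  s[X,Y] = ((-0.6)·(2.6) + (-0.6)·(-3.4) + (2.4)·(1.6) + (1.4)·(-2.4) + (-2.6)·(1.6)) / 4 = -3.2/4 = -0.8
  s[X,Z] = ((-0.6)·(-0.6) + (-0.6)·(2.4) + (2.4)·(1.4) + (1.4)·(-0.6) + (-2.6)·(-2.6)) / 4 = 8.2/4 = 2.05
  s[Y,Y] = ((2.6)·(2.6) + (-3.4)·(-3.4) + (1.6)·(1.6) + (-2.4)·(-2.4) + (1.6)·(1.6)) / 4 = 29.2/4 = 7.3
  s[Y,Z] = ((2.6)·(-0.6) + (-3.4)·(2.4) + (1.6)·(1.4) + (-2.4)·(-0.6) + (1.6)·(-2.6)) / 4 = -10.2/4 = -2.55
  s[Z,Z] = ((-0.6)·(-0.6) + (2.4)·(2.4) + (1.4)·(1.4) + (-0.6)·(-0.6) + (-2.6)·(-2.6)) / 4 = 15.2/4 = 3.8
  Sample standard deviations s_i = √(s[i,i]):
  s(X) = √(3.8) = 1.9494
  s(Y) = √(7.3) = 2.7019
  s(Z) = √(3.8) = 1.9494

Step 3 — r_{ij} = s_{ij} / (s_i · s_j):
  r[X,X] = 1 (diagonal).
  r[X,Y] = -0.8 / (1.9494 · 2.7019) = -0.8 / 5.2669 = -0.1519
  r[X,Z] = 2.05 / (1.9494 · 1.9494) = 2.05 / 3.8 = 0.5395
  r[Y,Y] = 1 (diagonal).
  r[Y,Z] = -2.55 / (2.7019 · 1.9494) = -2.55 / 5.2669 = -0.4842
  r[Z,Z] = 1 (diagonal).

R is symmetric with unit diagonal. Assembling:

R = [[1, -0.1519, 0.5395],
 [-0.1519, 1, -0.4842],
 [0.5395, -0.4842, 1]]


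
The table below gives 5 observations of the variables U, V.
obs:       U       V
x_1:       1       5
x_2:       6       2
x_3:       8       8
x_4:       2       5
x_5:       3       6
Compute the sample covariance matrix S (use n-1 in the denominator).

Step 1 — column means:
  mean(U) = (1 + 6 + 8 + 2 + 3) / 5 = 20/5 = 4
  mean(V) = (5 + 2 + 8 + 5 + 6) / 5 = 26/5 = 5.2

Step 2 — sample covariance S[i,j] = (1/(n-1)) · Σ_k (x_{k,i} - mean_i) · (x_{k,j} - mean_j), with n-1 = 4.
  S[U,U] = ((-3)·(-3) + (2)·(2) + (4)·(4) + (-2)·(-2) + (-1)·(-1)) / 4 = 34/4 = 8.5
  S[U,V] = ((-3)·(-0.2) + (2)·(-3.2) + (4)·(2.8) + (-2)·(-0.2) + (-1)·(0.8)) / 4 = 5/4 = 1.25
  S[V,V] = ((-0.2)·(-0.2) + (-3.2)·(-3.2) + (2.8)·(2.8) + (-0.2)·(-0.2) + (0.8)·(0.8)) / 4 = 18.8/4 = 4.7

S is symmetric (S[j,i] = S[i,j]). Assembling:

S = [[8.5, 1.25],
 [1.25, 4.7]]


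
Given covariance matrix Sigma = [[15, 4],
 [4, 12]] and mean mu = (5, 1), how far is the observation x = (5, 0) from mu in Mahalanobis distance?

Step 1 — centre the observation: (x - mu) = (0, -1).

Step 2 — invert Sigma. det(Sigma) = 15·12 - (4)² = 164.
  Sigma^{-1} = (1/det) · [[d, -b], [-b, a]] = [[0.0732, -0.0244],
 [-0.0244, 0.0915]].

Step 3 — form the quadratic (x - mu)^T · Sigma^{-1} · (x - mu):
  Sigma^{-1} · (x - mu) = (0.0244, -0.0915).
  (x - mu)^T · [Sigma^{-1} · (x - mu)] = (0)·(0.0244) + (-1)·(-0.0915) = 0.0915.

Step 4 — take square root: d = √(0.0915) ≈ 0.3024.

d(x, mu) = √(0.0915) ≈ 0.3024


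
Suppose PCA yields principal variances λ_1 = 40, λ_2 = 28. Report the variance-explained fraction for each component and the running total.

Step 1 — total variance = trace(Sigma) = Σ λ_i = 40 + 28 = 68.

Step 2 — fraction explained by component i = λ_i / Σ λ:
  PC1: 40/68 = 0.5882
  PC2: 28/68 = 0.4118

Step 3 — cumulative fraction after k components = (λ_1 + ... + λ_k) / Σ λ:
  k = 1: 40/68 = 0.5882
  k = 2: (40 + 28)/68 = 68/68 = 1

Summary (fraction, with percent):

explained: PC1 0.5882 (58.82%), PC2 0.4118 (41.18%);  cumulative: 0.5882, 1


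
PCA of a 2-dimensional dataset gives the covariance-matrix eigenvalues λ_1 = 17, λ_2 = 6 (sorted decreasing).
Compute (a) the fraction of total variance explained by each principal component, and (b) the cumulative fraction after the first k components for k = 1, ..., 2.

Step 1 — total variance = trace(Sigma) = Σ λ_i = 17 + 6 = 23.

Step 2 — fraction explained by component i = λ_i / Σ λ:
  PC1: 17/23 = 0.7391
  PC2: 6/23 = 0.2609

Step 3 — cumulative fraction after k components = (λ_1 + ... + λ_k) / Σ λ:
  k = 1: 17/23 = 0.7391
  k = 2: (17 + 6)/23 = 23/23 = 1

Summary (fraction, with percent):

explained: PC1 0.7391 (73.91%), PC2 0.2609 (26.09%);  cumulative: 0.7391, 1


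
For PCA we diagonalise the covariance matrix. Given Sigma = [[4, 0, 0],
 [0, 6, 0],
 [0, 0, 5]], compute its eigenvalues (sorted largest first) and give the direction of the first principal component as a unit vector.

Step 1 — characteristic polynomial p(λ) = det(λI - Sigma) = λ³ - tr·λ² + c_1·λ - det, where tr = trace, c_1 = sum of the principal 2×2 minors, det = det(Sigma):
  tr = 4 + 6 + 5 = 15,
  c_1 = (4·6 - (0)²) + (4·5 - (0)²) + (6·5 - (0)²) = 24 + 20 + 30 = 74,
  det = 4·(6·5 - (0)²) - (0)·((0)·5 - (0)·(0)) + (0)·((0)·(0) - 6·(0)) = 4·(30) - (0)·(0) + (0)·(0) = 120.
  So p(λ) = λ³ - 15λ² + 74λ - 120.
Step 2 — look for an integer root (rational root theorem: any rational root is an integer divisor of 120). Testing λ = 4:
  p(4) = 64 - 240 + 296 - 120 = 0  ✓
  Dividing out (λ - 4): p(λ) = (λ - 4)(λ² - 11λ + 30).
Step 3 — remaining eigenvalues from the quadratic λ² - 11λ + 30 = 0:
  Δ = 11² - 4·30 = 121 - 120 = 1,  λ = (11 ± √1)/2 = (11 ± 1)/2 = 6 or 5.
  Sorted: λ_1 = 6,  λ_2 = 5,  λ_3 = 4  (check: sum = 15 = tr ✓).

Step 4 — unit eigenvector for λ_1 = 6: v spans the null space of (Sigma - λ_1 I), whose rows are
  r_1 = (-2, 0, 0),  r_2 = (0, 0, 0),  r_3 = (0, 0, -1).
  v is orthogonal to every row, so take v ∝ r_1 × r_3 = ((0)·(-1) - (0)·(0), (0)·(0) - (-2)·(-1), (-2)·(0) - (0)·(0)) = (0, -2, 0).
  Rescale (divide by 2; multiply by -1 so the first nonzero entry is positive): u = (0, 1, 0).
  ||u|| = √((0)² + (1)² + (0)²) = √(1) = 1,  v_1 = u/||u|| ≈ (0, 1, 0) (||v_1|| = 1).

λ_1 = 6,  λ_2 = 5,  λ_3 = 4;  v_1 ≈ (0, 1, 0)


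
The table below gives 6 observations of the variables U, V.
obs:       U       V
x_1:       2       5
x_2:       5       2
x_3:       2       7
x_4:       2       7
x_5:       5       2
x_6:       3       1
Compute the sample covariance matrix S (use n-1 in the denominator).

Step 1 — column means:
  mean(U) = (2 + 5 + 2 + 2 + 5 + 3) / 6 = 19/6 = 3.1667
  mean(V) = (5 + 2 + 7 + 7 + 2 + 1) / 6 = 24/6 = 4

Step 2 — sample covariance S[i,j] = (1/(n-1)) · Σ_k (x_{k,i} - mean_i) · (x_{k,j} - mean_j), with n-1 = 5.
  S[U,U] = ((-1.1667)·(-1.1667) + (1.8333)·(1.8333) + (-1.1667)·(-1.1667) + (-1.1667)·(-1.1667) + (1.8333)·(1.8333) + (-0.1667)·(-0.1667)) / 5 = 10.8333/5 = 2.1667
  S[U,V] = ((-1.1667)·(1) + (1.8333)·(-2) + (-1.1667)·(3) + (-1.1667)·(3) + (1.8333)·(-2) + (-0.1667)·(-3)) / 5 = -15/5 = -3
  S[V,V] = ((1)·(1) + (-2)·(-2) + (3)·(3) + (3)·(3) + (-2)·(-2) + (-3)·(-3)) / 5 = 36/5 = 7.2

S is symmetric (S[j,i] = S[i,j]). Assembling:

S = [[2.1667, -3],
 [-3, 7.2]]


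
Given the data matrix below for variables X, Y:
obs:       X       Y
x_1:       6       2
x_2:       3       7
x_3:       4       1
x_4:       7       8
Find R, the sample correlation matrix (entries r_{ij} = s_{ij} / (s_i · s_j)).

Step 1 — column means:
  mean(X) = (6 + 3 + 4 + 7) / 4 = 20/4 = 5
  mean(Y) = (2 + 7 + 1 + 8) / 4 = 18/4 = 4.5

Step 2 — sample variances and covariances s[i,j] = (1/(n-1)) · Σ_k (x_{k,i} - mean_i) · (x_{k,j} - mean_j), with n-1 = 3:
  s[X,X] = ((1)·(1) + (-2)·(-2) + (-1)·(-1) + (2)·(2)) / 3 = 10/3 = 3.3333
  s[X,Y] = ((1)·(-2.5) + (-2)·(2.5) + (-1)·(-3.5) + (2)·(3.5)) / 3 = 3/3 = 1
  s[Y,Y] = ((-2.5)·(-2.5) + (2.5)·(2.5) + (-3.5)·(-3.5) + (3.5)·(3.5)) / 3 = 37/3 = 12.3333
  Sample standard deviations s_i = √(s[i,i]):
  s(X) = √(3.3333) = 1.8257
  s(Y) = √(12.3333) = 3.5119

Step 3 — r_{ij} = s_{ij} / (s_i · s_j):
  r[X,X] = 1 (diagonal).
  r[X,Y] = 1 / (1.8257 · 3.5119) = 1 / 6.4118 = 0.156
  r[Y,Y] = 1 (diagonal).

R is symmetric with unit diagonal. Assembling:

R = [[1, 0.156],
 [0.156, 1]]


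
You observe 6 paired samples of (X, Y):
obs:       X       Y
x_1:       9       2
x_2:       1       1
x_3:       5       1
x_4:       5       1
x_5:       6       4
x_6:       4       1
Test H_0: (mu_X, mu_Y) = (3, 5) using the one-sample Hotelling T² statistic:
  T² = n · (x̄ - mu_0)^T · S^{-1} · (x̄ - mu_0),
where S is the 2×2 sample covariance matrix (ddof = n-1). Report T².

Step 1 — sample mean vector:
  mean(X) = (9 + 1 + 5 + 5 + 6 + 4) / 6 = 30/6 = 5
  mean(Y) = (2 + 1 + 1 + 1 + 4 + 1) / 6 = 10/6 = 1.6667
  x̄ = (5, 1.6667),  deviation x̄ - mu_0 = (5, 1.6667) - (3, 5) = (2, -3.3333).

Step 2 — sample covariance matrix, S[i,j] = (1/(n-1)) · Σ_k (x_{k,i} - mean_i) · (x_{k,j} - mean_j), divisor n-1 = 5:
  S[X,X] = ((4)·(4) + (-4)·(-4) + (0)·(0) + (0)·(0) + (1)·(1) + (-1)·(-1)) / 5 = 34/5 = 6.8
  S[X,Y] = ((4)·(0.3333) + (-4)·(-0.6667) + (0)·(-0.6667) + (0)·(-0.6667) + (1)·(2.3333) + (-1)·(-0.6667)) / 5 = 7/5 = 1.4
  S[Y,Y] = ((0.3333)·(0.3333) + (-0.6667)·(-0.6667) + (-0.6667)·(-0.6667) + (-0.6667)·(-0.6667) + (2.3333)·(2.3333) + (-0.6667)·(-0.6667)) / 5 = 7.3333/5 = 1.4667
  S = [[6.8, 1.4],
 [1.4, 1.4667]].

Step 3 — invert S. det(S) = 6.8·1.4667 - (1.4)² = 8.0133.
  S^{-1} = (1/det) · [[d, -b], [-b, a]] = [[0.183, -0.1747],
 [-0.1747, 0.8486]].

Step 4 — quadratic form (x̄ - mu_0)^T · S^{-1} · (x̄ - mu_0):
  S^{-1} · (x̄ - mu_0) = (0.9484, -3.178),
  (x̄ - mu_0)^T · [...] = (2)·(0.9484) + (-3.3333)·(-3.178) = 12.4903.

Step 5 — scale by n: T² = 6 · 12.4903 = 74.9418.

T² ≈ 74.9418


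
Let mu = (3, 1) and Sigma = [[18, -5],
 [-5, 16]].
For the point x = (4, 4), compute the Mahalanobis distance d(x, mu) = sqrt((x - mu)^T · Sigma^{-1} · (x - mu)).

Step 1 — centre the observation: (x - mu) = (1, 3).

Step 2 — invert Sigma. det(Sigma) = 18·16 - (-5)² = 263.
  Sigma^{-1} = (1/det) · [[d, -b], [-b, a]] = [[0.0608, 0.019],
 [0.019, 0.0684]].

Step 3 — form the quadratic (x - mu)^T · Sigma^{-1} · (x - mu):
  Sigma^{-1} · (x - mu) = (0.1179, 0.2243).
  (x - mu)^T · [Sigma^{-1} · (x - mu)] = (1)·(0.1179) + (3)·(0.2243) = 0.7909.

Step 4 — take square root: d = √(0.7909) ≈ 0.8893.

d(x, mu) = √(0.7909) ≈ 0.8893


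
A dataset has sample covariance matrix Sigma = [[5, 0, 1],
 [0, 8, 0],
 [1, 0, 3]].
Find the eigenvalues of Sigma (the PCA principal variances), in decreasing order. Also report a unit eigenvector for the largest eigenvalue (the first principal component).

Step 1 — characteristic polynomial p(λ) = det(λI - Sigma) = λ³ - tr·λ² + c_1·λ - det, where tr = trace, c_1 = sum of the principal 2×2 minors, det = det(Sigma):
  tr = 5 + 8 + 3 = 16,
  c_1 = (5·8 - (0)²) + (5·3 - (1)²) + (8·3 - (0)²) = 40 + 14 + 24 = 78,
  det = 5·(8·3 - (0)²) - (0)·((0)·3 - (0)·(1)) + (1)·((0)·(0) - 8·(1)) = 5·(24) - (0)·(0) + (1)·(-8) = 112.
  So p(λ) = λ³ - 16λ² + 78λ - 112.
Step 2 — look for an integer root (rational root theorem: any rational root is an integer divisor of 112). Testing λ = 8:
  p(8) = 512 - 1024 + 624 - 112 = 0  ✓
  Dividing out (λ - 8): p(λ) = (λ - 8)(λ² - 8λ + 14).
Step 3 — remaining eigenvalues from the quadratic λ² - 8λ + 14 = 0:
  Δ = 8² - 4·14 = 64 - 56 = 8,  λ = (8 ± √8)/2 = (8 ± 2.8284)/2 ≈ 5.4142 or 2.5858.
  Sorted: λ_1 = 8,  λ_2 = 5.4142,  λ_3 = 2.5858  (check: sum = 16 = tr ✓).

Step 4 — unit eigenvector for λ_1 = 8: v spans the null space of (Sigma - λ_1 I), whose rows are
  r_1 = (-3, 0, 1),  r_2 = (0, 0, 0),  r_3 = (1, 0, -5).
  v is orthogonal to every row, so take v ∝ r_1 × r_3 = ((0)·(-5) - (1)·(0), (1)·(1) - (-3)·(-5), (-3)·(0) - (0)·(1)) = (0, -14, 0).
  Rescale (divide by 14; multiply by -1 so the first nonzero entry is positive): u = (0, 1, 0).
  ||u|| = √((0)² + (1)² + (0)²) = √(1) = 1,  v_1 = u/||u|| ≈ (0, 1, 0) (||v_1|| = 1).

λ_1 = 8,  λ_2 = 5.4142,  λ_3 = 2.5858;  v_1 ≈ (0, 1, 0)


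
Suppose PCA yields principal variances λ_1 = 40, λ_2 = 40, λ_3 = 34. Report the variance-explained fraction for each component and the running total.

Step 1 — total variance = trace(Sigma) = Σ λ_i = 40 + 40 + 34 = 114.

Step 2 — fraction explained by component i = λ_i / Σ λ:
  PC1: 40/114 = 0.3509
  PC2: 40/114 = 0.3509
  PC3: 34/114 = 0.2982

Step 3 — cumulative fraction after k components = (λ_1 + ... + λ_k) / Σ λ:
  k = 1: 40/114 = 0.3509
  k = 2: (40 + 40)/114 = 80/114 = 0.7018
  k = 3: (40 + 40 + 34)/114 = 114/114 = 1

Summary (fraction, with percent):

explained: PC1 0.3509 (35.09%), PC2 0.3509 (35.09%), PC3 0.2982 (29.82%);  cumulative: 0.3509, 0.7018, 1


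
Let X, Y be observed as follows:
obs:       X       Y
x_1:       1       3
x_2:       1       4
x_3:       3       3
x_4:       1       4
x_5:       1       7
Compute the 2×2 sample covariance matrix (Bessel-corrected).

Step 1 — column means:
  mean(X) = (1 + 1 + 3 + 1 + 1) / 5 = 7/5 = 1.4
  mean(Y) = (3 + 4 + 3 + 4 + 7) / 5 = 21/5 = 4.2

Step 2 — sample covariance S[i,j] = (1/(n-1)) · Σ_k (x_{k,i} - mean_i) · (x_{k,j} - mean_j), with n-1 = 4.
  S[X,X] = ((-0.4)·(-0.4) + (-0.4)·(-0.4) + (1.6)·(1.6) + (-0.4)·(-0.4) + (-0.4)·(-0.4)) / 4 = 3.2/4 = 0.8
  S[X,Y] = ((-0.4)·(-1.2) + (-0.4)·(-0.2) + (1.6)·(-1.2) + (-0.4)·(-0.2) + (-0.4)·(2.8)) / 4 = -2.4/4 = -0.6
  S[Y,Y] = ((-1.2)·(-1.2) + (-0.2)·(-0.2) + (-1.2)·(-1.2) + (-0.2)·(-0.2) + (2.8)·(2.8)) / 4 = 10.8/4 = 2.7

S is symmetric (S[j,i] = S[i,j]). Assembling:

S = [[0.8, -0.6],
 [-0.6, 2.7]]


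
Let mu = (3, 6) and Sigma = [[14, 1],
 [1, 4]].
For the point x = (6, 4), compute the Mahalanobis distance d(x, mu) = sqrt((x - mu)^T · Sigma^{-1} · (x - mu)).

Step 1 — centre the observation: (x - mu) = (3, -2).

Step 2 — invert Sigma. det(Sigma) = 14·4 - (1)² = 55.
  Sigma^{-1} = (1/det) · [[d, -b], [-b, a]] = [[0.0727, -0.0182],
 [-0.0182, 0.2545]].

Step 3 — form the quadratic (x - mu)^T · Sigma^{-1} · (x - mu):
  Sigma^{-1} · (x - mu) = (0.2545, -0.5636).
  (x - mu)^T · [Sigma^{-1} · (x - mu)] = (3)·(0.2545) + (-2)·(-0.5636) = 1.8909.

Step 4 — take square root: d = √(1.8909) ≈ 1.3751.

d(x, mu) = √(1.8909) ≈ 1.3751


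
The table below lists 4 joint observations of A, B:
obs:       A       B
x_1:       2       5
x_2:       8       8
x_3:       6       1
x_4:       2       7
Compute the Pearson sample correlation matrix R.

Step 1 — column means:
  mean(A) = (2 + 8 + 6 + 2) / 4 = 18/4 = 4.5
  mean(B) = (5 + 8 + 1 + 7) / 4 = 21/4 = 5.25

Step 2 — sample variances and covariances s[i,j] = (1/(n-1)) · Σ_k (x_{k,i} - mean_i) · (x_{k,j} - mean_j), with n-1 = 3:
  s[A,A] = ((-2.5)·(-2.5) + (3.5)·(3.5) + (1.5)·(1.5) + (-2.5)·(-2.5)) / 3 = 27/3 = 9
  s[A,B] = ((-2.5)·(-0.25) + (3.5)·(2.75) + (1.5)·(-4.25) + (-2.5)·(1.75)) / 3 = -0.5/3 = -0.1667
  s[B,B] = ((-0.25)·(-0.25) + (2.75)·(2.75) + (-4.25)·(-4.25) + (1.75)·(1.75)) / 3 = 28.75/3 = 9.5833
  Sample standard deviations s_i = √(s[i,i]):
  s(A) = √(9) = 3
  s(B) = √(9.5833) = 3.0957

Step 3 — r_{ij} = s_{ij} / (s_i · s_j):
  r[A,A] = 1 (diagonal).
  r[A,B] = -0.1667 / (3 · 3.0957) = -0.1667 / 9.2871 = -0.0179
  r[B,B] = 1 (diagonal).

R is symmetric with unit diagonal. Assembling:

R = [[1, -0.0179],
 [-0.0179, 1]]


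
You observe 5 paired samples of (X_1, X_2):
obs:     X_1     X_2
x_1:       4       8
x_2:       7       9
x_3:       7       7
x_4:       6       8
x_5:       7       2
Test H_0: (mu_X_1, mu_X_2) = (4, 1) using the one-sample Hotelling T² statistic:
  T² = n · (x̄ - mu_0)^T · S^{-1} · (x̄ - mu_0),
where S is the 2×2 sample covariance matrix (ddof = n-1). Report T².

Step 1 — sample mean vector:
  mean(X_1) = (4 + 7 + 7 + 6 + 7) / 5 = 31/5 = 6.2
  mean(X_2) = (8 + 9 + 7 + 8 + 2) / 5 = 34/5 = 6.8
  x̄ = (6.2, 6.8),  deviation x̄ - mu_0 = (6.2, 6.8) - (4, 1) = (2.2, 5.8).

Step 2 — sample covariance matrix, S[i,j] = (1/(n-1)) · Σ_k (x_{k,i} - mean_i) · (x_{k,j} - mean_j), divisor n-1 = 4:
  S[X_1,X_1] = ((-2.2)·(-2.2) + (0.8)·(0.8) + (0.8)·(0.8) + (-0.2)·(-0.2) + (0.8)·(0.8)) / 4 = 6.8/4 = 1.7
  S[X_1,X_2] = ((-2.2)·(1.2) + (0.8)·(2.2) + (0.8)·(0.2) + (-0.2)·(1.2) + (0.8)·(-4.8)) / 4 = -4.8/4 = -1.2
  S[X_2,X_2] = ((1.2)·(1.2) + (2.2)·(2.2) + (0.2)·(0.2) + (1.2)·(1.2) + (-4.8)·(-4.8)) / 4 = 30.8/4 = 7.7
  S = [[1.7, -1.2],
 [-1.2, 7.7]].

Step 3 — invert S. det(S) = 1.7·7.7 - (-1.2)² = 11.65.
  S^{-1} = (1/det) · [[d, -b], [-b, a]] = [[0.6609, 0.103],
 [0.103, 0.1459]].

Step 4 — quadratic form (x̄ - mu_0)^T · S^{-1} · (x̄ - mu_0):
  S^{-1} · (x̄ - mu_0) = (2.0515, 1.073),
  (x̄ - mu_0)^T · [...] = (2.2)·(2.0515) + (5.8)·(1.073) = 10.7365.

Step 5 — scale by n: T² = 5 · 10.7365 = 53.6824.

T² ≈ 53.6824


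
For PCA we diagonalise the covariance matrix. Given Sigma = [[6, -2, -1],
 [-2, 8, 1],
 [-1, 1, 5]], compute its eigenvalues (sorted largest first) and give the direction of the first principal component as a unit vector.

Step 1 — characteristic polynomial p(λ) = det(λI - Sigma) = λ³ - tr·λ² + c_1·λ - det, where tr = trace, c_1 = sum of the principal 2×2 minors, det = det(Sigma):
  tr = 6 + 8 + 5 = 19,
  c_1 = (6·8 - (-2)²) + (6·5 - (-1)²) + (8·5 - (1)²) = 44 + 29 + 39 = 112,
  det = 6·(8·5 - (1)²) - (-2)·((-2)·5 - (1)·(-1)) + (-1)·((-2)·(1) - 8·(-1)) = 6·(39) - (-2)·(-9) + (-1)·(6) = 210.
  So p(λ) = λ³ - 19λ² + 112λ - 210.
Step 2 — look for an integer root (rational root theorem: any rational root is an integer divisor of 210). Testing λ = 5:
  p(5) = 125 - 475 + 560 - 210 = 0  ✓
  Dividing out (λ - 5): p(λ) = (λ - 5)(λ² - 14λ + 42).
Step 3 — remaining eigenvalues from the quadratic λ² - 14λ + 42 = 0:
  Δ = 14² - 4·42 = 196 - 168 = 28,  λ = (14 ± √28)/2 = (14 ± 5.2915)/2 ≈ 9.6458 or 4.3542.
  Sorted: λ_1 = 9.6458,  λ_2 = 5,  λ_3 = 4.3542  (check: sum = 19 = tr ✓).

Step 4 — unit eigenvector for λ_1 ≈ 9.6458: v spans the null space of (Sigma - λ_1 I), whose rows are
  r_1 = (-3.6458, -2, -1),  r_2 = (-2, -1.6458, 1),  r_3 = (-1, 1, -4.6458).
  v is orthogonal to every row, so take v ∝ r_1 × r_2 = ((-2)·(1) - (-1)·(-1.6458), (-1)·(-2) - (-3.6458)·(1), (-3.6458)·(-1.6458) - (-2)·(-2)) ≈ (-3.6458, 5.6458, 2).
  Rescale (multiply by -1 so the first nonzero entry is positive): u = (3.6458, -5.6458, -2).
  ||u|| = √((3.6458)² + (-5.6458)² + (-2)²) = √(49.166) ≈ 7.0118,  v_1 = u/||u|| ≈ (0.5199, -0.8052, -0.2852) (||v_1|| = 1).

λ_1 = 9.6458,  λ_2 = 5,  λ_3 = 4.3542;  v_1 ≈ (0.5199, -0.8052, -0.2852)


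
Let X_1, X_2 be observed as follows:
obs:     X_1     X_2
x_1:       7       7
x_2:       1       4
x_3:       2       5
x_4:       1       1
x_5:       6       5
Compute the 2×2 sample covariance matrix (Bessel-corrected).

Step 1 — column means:
  mean(X_1) = (7 + 1 + 2 + 1 + 6) / 5 = 17/5 = 3.4
  mean(X_2) = (7 + 4 + 5 + 1 + 5) / 5 = 22/5 = 4.4

Step 2 — sample covariance S[i,j] = (1/(n-1)) · Σ_k (x_{k,i} - mean_i) · (x_{k,j} - mean_j), with n-1 = 4.
  S[X_1,X_1] = ((3.6)·(3.6) + (-2.4)·(-2.4) + (-1.4)·(-1.4) + (-2.4)·(-2.4) + (2.6)·(2.6)) / 4 = 33.2/4 = 8.3
  S[X_1,X_2] = ((3.6)·(2.6) + (-2.4)·(-0.4) + (-1.4)·(0.6) + (-2.4)·(-3.4) + (2.6)·(0.6)) / 4 = 19.2/4 = 4.8
  S[X_2,X_2] = ((2.6)·(2.6) + (-0.4)·(-0.4) + (0.6)·(0.6) + (-3.4)·(-3.4) + (0.6)·(0.6)) / 4 = 19.2/4 = 4.8

S is symmetric (S[j,i] = S[i,j]). Assembling:

S = [[8.3, 4.8],
 [4.8, 4.8]]


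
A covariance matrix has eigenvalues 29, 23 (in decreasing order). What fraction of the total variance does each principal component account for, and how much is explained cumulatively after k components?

Step 1 — total variance = trace(Sigma) = Σ λ_i = 29 + 23 = 52.

Step 2 — fraction explained by component i = λ_i / Σ λ:
  PC1: 29/52 = 0.5577
  PC2: 23/52 = 0.4423

Step 3 — cumulative fraction after k components = (λ_1 + ... + λ_k) / Σ λ:
  k = 1: 29/52 = 0.5577
  k = 2: (29 + 23)/52 = 52/52 = 1

Summary (fraction, with percent):

explained: PC1 0.5577 (55.77%), PC2 0.4423 (44.23%);  cumulative: 0.5577, 1


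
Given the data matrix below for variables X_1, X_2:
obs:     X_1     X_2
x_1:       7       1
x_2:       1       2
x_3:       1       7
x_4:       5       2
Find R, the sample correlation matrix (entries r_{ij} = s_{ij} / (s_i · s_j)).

Step 1 — column means:
  mean(X_1) = (7 + 1 + 1 + 5) / 4 = 14/4 = 3.5
  mean(X_2) = (1 + 2 + 7 + 2) / 4 = 12/4 = 3

Step 2 — sample variances and covariances s[i,j] = (1/(n-1)) · Σ_k (x_{k,i} - mean_i) · (x_{k,j} - mean_j), with n-1 = 3:
  s[X_1,X_1] = ((3.5)·(3.5) + (-2.5)·(-2.5) + (-2.5)·(-2.5) + (1.5)·(1.5)) / 3 = 27/3 = 9
  s[X_1,X_2] = ((3.5)·(-2) + (-2.5)·(-1) + (-2.5)·(4) + (1.5)·(-1)) / 3 = -16/3 = -5.3333
  s[X_2,X_2] = ((-2)·(-2) + (-1)·(-1) + (4)·(4) + (-1)·(-1)) / 3 = 22/3 = 7.3333
  Sample standard deviations s_i = √(s[i,i]):
  s(X_1) = √(9) = 3
  s(X_2) = √(7.3333) = 2.708

Step 3 — r_{ij} = s_{ij} / (s_i · s_j):
  r[X_1,X_1] = 1 (diagonal).
  r[X_1,X_2] = -5.3333 / (3 · 2.708) = -5.3333 / 8.124 = -0.6565
  r[X_2,X_2] = 1 (diagonal).

R is symmetric with unit diagonal. Assembling:

R = [[1, -0.6565],
 [-0.6565, 1]]


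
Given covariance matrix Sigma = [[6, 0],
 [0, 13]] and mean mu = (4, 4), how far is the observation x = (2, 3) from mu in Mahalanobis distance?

Step 1 — centre the observation: (x - mu) = (-2, -1).

Step 2 — invert Sigma. det(Sigma) = 6·13 - (0)² = 78.
  Sigma^{-1} = (1/det) · [[d, -b], [-b, a]] = [[0.1667, 0],
 [0, 0.0769]].

Step 3 — form the quadratic (x - mu)^T · Sigma^{-1} · (x - mu):
  Sigma^{-1} · (x - mu) = (-0.3333, -0.0769).
  (x - mu)^T · [Sigma^{-1} · (x - mu)] = (-2)·(-0.3333) + (-1)·(-0.0769) = 0.7436.

Step 4 — take square root: d = √(0.7436) ≈ 0.8623.

d(x, mu) = √(0.7436) ≈ 0.8623


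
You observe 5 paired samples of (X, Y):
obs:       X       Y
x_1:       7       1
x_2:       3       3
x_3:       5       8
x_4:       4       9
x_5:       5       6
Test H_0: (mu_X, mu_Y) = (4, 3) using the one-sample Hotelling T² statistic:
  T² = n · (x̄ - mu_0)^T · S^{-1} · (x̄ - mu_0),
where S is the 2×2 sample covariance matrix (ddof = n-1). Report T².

Step 1 — sample mean vector:
  mean(X) = (7 + 3 + 5 + 4 + 5) / 5 = 24/5 = 4.8
  mean(Y) = (1 + 3 + 8 + 9 + 6) / 5 = 27/5 = 5.4
  x̄ = (4.8, 5.4),  deviation x̄ - mu_0 = (4.8, 5.4) - (4, 3) = (0.8, 2.4).

Step 2 — sample covariance matrix, S[i,j] = (1/(n-1)) · Σ_k (x_{k,i} - mean_i) · (x_{k,j} - mean_j), divisor n-1 = 4:
  S[X,X] = ((2.2)·(2.2) + (-1.8)·(-1.8) + (0.2)·(0.2) + (-0.8)·(-0.8) + (0.2)·(0.2)) / 4 = 8.8/4 = 2.2
  S[X,Y] = ((2.2)·(-4.4) + (-1.8)·(-2.4) + (0.2)·(2.6) + (-0.8)·(3.6) + (0.2)·(0.6)) / 4 = -7.6/4 = -1.9
  S[Y,Y] = ((-4.4)·(-4.4) + (-2.4)·(-2.4) + (2.6)·(2.6) + (3.6)·(3.6) + (0.6)·(0.6)) / 4 = 45.2/4 = 11.3
  S = [[2.2, -1.9],
 [-1.9, 11.3]].

Step 3 — invert S. det(S) = 2.2·11.3 - (-1.9)² = 21.25.
  S^{-1} = (1/det) · [[d, -b], [-b, a]] = [[0.5318, 0.0894],
 [0.0894, 0.1035]].

Step 4 — quadratic form (x̄ - mu_0)^T · S^{-1} · (x̄ - mu_0):
  S^{-1} · (x̄ - mu_0) = (0.64, 0.32),
  (x̄ - mu_0)^T · [...] = (0.8)·(0.64) + (2.4)·(0.32) = 1.28.

Step 5 — scale by n: T² = 5 · 1.28 = 6.4.

T² ≈ 6.4


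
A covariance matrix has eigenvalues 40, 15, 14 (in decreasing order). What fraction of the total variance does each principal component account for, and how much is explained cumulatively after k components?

Step 1 — total variance = trace(Sigma) = Σ λ_i = 40 + 15 + 14 = 69.

Step 2 — fraction explained by component i = λ_i / Σ λ:
  PC1: 40/69 = 0.5797
  PC2: 15/69 = 0.2174
  PC3: 14/69 = 0.2029

Step 3 — cumulative fraction after k components = (λ_1 + ... + λ_k) / Σ λ:
  k = 1: 40/69 = 0.5797
  k = 2: (40 + 15)/69 = 55/69 = 0.7971
  k = 3: (40 + 15 + 14)/69 = 69/69 = 1

Summary (fraction, with percent):

explained: PC1 0.5797 (57.97%), PC2 0.2174 (21.74%), PC3 0.2029 (20.29%);  cumulative: 0.5797, 0.7971, 1


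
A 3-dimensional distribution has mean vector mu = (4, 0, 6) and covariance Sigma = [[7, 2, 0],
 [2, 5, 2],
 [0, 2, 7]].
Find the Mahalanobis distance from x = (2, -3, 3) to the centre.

Step 1 — centre the observation: (x - mu) = (-2, -3, -3).

Step 2 — invert Sigma (cofactor / det for 3×3, or solve directly):
  Sigma^{-1} = [[0.164, -0.0741, 0.0212],
 [-0.0741, 0.2593, -0.0741],
 [0.0212, -0.0741, 0.164]].

Step 3 — form the quadratic (x - mu)^T · Sigma^{-1} · (x - mu):
  Sigma^{-1} · (x - mu) = (-0.1693, -0.4074, -0.3122).
  (x - mu)^T · [Sigma^{-1} · (x - mu)] = (-2)·(-0.1693) + (-3)·(-0.4074) + (-3)·(-0.3122) = 2.4974.

Step 4 — take square root: d = √(2.4974) ≈ 1.5803.

d(x, mu) = √(2.4974) ≈ 1.5803


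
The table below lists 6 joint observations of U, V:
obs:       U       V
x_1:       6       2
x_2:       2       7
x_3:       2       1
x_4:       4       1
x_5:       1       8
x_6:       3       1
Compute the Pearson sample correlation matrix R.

Step 1 — column means:
  mean(U) = (6 + 2 + 2 + 4 + 1 + 3) / 6 = 18/6 = 3
  mean(V) = (2 + 7 + 1 + 1 + 8 + 1) / 6 = 20/6 = 3.3333

Step 2 — sample variances and covariances s[i,j] = (1/(n-1)) · Σ_k (x_{k,i} - mean_i) · (x_{k,j} - mean_j), with n-1 = 5:
  s[U,U] = ((3)·(3) + (-1)·(-1) + (-1)·(-1) + (1)·(1) + (-2)·(-2) + (0)·(0)) / 5 = 16/5 = 3.2
  s[U,V] = ((3)·(-1.3333) + (-1)·(3.6667) + (-1)·(-2.3333) + (1)·(-2.3333) + (-2)·(4.6667) + (0)·(-2.3333)) / 5 = -17/5 = -3.4
  s[V,V] = ((-1.3333)·(-1.3333) + (3.6667)·(3.6667) + (-2.3333)·(-2.3333) + (-2.3333)·(-2.3333) + (4.6667)·(4.6667) + (-2.3333)·(-2.3333)) / 5 = 53.3333/5 = 10.6667
  Sample standard deviations s_i = √(s[i,i]):
  s(U) = √(3.2) = 1.7889
  s(V) = √(10.6667) = 3.266

Step 3 — r_{ij} = s_{ij} / (s_i · s_j):
  r[U,U] = 1 (diagonal).
  r[U,V] = -3.4 / (1.7889 · 3.266) = -3.4 / 5.8424 = -0.582
  r[V,V] = 1 (diagonal).

R is symmetric with unit diagonal. Assembling:

R = [[1, -0.582],
 [-0.582, 1]]
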